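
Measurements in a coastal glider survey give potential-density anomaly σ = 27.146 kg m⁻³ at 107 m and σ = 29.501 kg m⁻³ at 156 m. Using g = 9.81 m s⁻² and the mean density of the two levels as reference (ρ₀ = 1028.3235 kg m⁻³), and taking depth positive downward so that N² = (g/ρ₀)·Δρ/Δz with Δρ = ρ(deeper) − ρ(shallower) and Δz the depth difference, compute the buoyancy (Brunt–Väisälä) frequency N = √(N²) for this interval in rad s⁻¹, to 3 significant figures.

0.0214 rad s⁻¹

Δρ = 1029.501 − 1027.146 = 2.355 kg m⁻³ over Δz = 156 − 107 = 49 m.
N² = (9.81/1028.3235) × (2.355/49) = 4.5849 × 10⁻⁴ s⁻².
N = √(4.5849 × 10⁻⁴) = 0.021412 rad s⁻¹ ≈ 0.0214 rad s⁻¹.
Since Δρ > 0 the layer is stably stratified.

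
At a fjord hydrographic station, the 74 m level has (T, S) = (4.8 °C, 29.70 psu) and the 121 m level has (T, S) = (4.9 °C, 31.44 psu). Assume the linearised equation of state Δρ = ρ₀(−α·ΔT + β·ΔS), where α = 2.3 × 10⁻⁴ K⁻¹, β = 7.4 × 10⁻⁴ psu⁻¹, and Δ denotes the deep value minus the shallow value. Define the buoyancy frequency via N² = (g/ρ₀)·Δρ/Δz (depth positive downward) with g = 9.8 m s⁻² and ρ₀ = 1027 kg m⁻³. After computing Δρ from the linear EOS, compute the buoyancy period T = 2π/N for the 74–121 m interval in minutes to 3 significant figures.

ΔT = +0.1 K, ΔS = +1.74 psu (deep − shallow).
Δρ/ρ₀ = −αΔT + βΔS = -2.30 × 10⁻⁵ + 1.2876 × 10⁻³ = 1.2646 × 10⁻³, so Δρ ≈ 1.299 kg m⁻³.
N² = (g/ρ₀)·Δρ/Δz = g·(Δρ/ρ₀)/Δz = 9.8 × 1.2646 × 10⁻³ / 47 = 2.6368 × 10⁻⁴ s⁻².
N = √(2.6368 × 10⁻⁴) = 0.016238 rad s⁻¹ → T = 2π/N = 386.94 s = 6.4490 min ≈ 6.45 min.

6.45 min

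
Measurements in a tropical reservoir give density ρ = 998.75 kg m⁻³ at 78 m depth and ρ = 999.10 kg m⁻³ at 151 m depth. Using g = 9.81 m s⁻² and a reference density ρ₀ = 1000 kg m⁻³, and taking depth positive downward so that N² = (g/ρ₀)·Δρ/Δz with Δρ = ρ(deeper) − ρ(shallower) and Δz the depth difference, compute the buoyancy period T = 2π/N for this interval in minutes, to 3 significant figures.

15.3 min

Δρ = 999.10 − 998.75 = 0.35 kg m⁻³ over Δz = 151 − 78 = 73 m.
N² = (9.81/1000) × (0.35/73) = 4.7034 × 10⁻⁵ s⁻².
N = √(4.7034 × 10⁻⁵) = 6.8581 × 10⁻³ rad s⁻¹, so T = 2π/N = 916.17 s = 15.269 min ≈ 15.3 min.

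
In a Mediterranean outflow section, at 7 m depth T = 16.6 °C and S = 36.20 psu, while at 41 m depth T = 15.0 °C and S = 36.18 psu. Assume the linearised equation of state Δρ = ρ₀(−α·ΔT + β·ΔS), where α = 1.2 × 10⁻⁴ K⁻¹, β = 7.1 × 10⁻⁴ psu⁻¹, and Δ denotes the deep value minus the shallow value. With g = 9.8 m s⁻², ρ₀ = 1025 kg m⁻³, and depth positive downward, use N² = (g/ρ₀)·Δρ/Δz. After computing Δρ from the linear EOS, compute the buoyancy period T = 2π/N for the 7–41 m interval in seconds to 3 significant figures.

ΔT = -1.6 K, ΔS = -0.02 psu (deep − shallow).
Δρ/ρ₀ = −αΔT + βΔS = 1.92 × 10⁻⁴ − 1.42 × 10⁻⁵ = 1.778 × 10⁻⁴, so Δρ ≈ 0.1822 kg m⁻³.
N² = (g/ρ₀)·Δρ/Δz = g·(Δρ/ρ₀)/Δz = 9.8 × 1.778 × 10⁻⁴ / 34 = 5.1248 × 10⁻⁵ s⁻².
N = √(5.1248 × 10⁻⁵) = 7.1588 × 10⁻³ rad s⁻¹ → T = 2π/N = 877.69 s ≈ 878 s.

878 s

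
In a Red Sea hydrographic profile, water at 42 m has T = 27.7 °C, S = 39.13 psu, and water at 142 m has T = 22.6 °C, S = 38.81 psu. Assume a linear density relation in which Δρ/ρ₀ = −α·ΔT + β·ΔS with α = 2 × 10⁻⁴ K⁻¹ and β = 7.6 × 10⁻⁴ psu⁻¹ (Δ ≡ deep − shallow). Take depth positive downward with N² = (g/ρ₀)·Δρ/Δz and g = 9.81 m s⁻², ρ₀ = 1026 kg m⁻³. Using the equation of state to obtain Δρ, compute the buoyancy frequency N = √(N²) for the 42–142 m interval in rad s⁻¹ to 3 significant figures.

ΔT = -5.1 K, ΔS = -0.32 psu (deep − shallow).
Δρ/ρ₀ = −αΔT + βΔS = 1.02 × 10⁻³ − 2.432 × 10⁻⁴ = 7.768 × 10⁻⁴, so Δρ ≈ 0.7970 kg m⁻³.
N² = (g/ρ₀)·Δρ/Δz = g·(Δρ/ρ₀)/Δz = 9.81 × 7.768 × 10⁻⁴ / 100 = 7.6204 × 10⁻⁵ s⁻².
N = √(7.6204 × 10⁻⁵) = 8.7295 × 10⁻³ rad s⁻¹ ≈ 8.73 × 10⁻³ rad s⁻¹.

8.73 × 10⁻³ rad s⁻¹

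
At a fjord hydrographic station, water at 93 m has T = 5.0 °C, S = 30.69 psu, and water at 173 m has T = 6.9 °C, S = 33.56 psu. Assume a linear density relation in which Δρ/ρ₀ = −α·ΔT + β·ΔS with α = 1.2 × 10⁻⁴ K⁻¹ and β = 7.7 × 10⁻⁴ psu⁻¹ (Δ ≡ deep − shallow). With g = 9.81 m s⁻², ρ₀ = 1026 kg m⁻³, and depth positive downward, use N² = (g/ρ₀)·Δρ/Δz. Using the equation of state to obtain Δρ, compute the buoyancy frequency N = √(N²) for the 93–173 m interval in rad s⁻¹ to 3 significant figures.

0.0156 rad s⁻¹

ΔT = +1.9 K, ΔS = +2.87 psu (deep − shallow).
Δρ/ρ₀ = −αΔT + βΔS = -2.28 × 10⁻⁴ + 2.2099 × 10⁻³ = 1.9819 × 10⁻³, so Δρ ≈ 2.033 kg m⁻³.
N² = (g/ρ₀)·Δρ/Δz = g·(Δρ/ρ₀)/Δz = 9.81 × 1.9819 × 10⁻³ / 80 = 2.4303 × 10⁻⁴ s⁻².
N = √(2.4303 × 10⁻⁴) = 0.015589 rad s⁻¹ ≈ 0.0156 rad s⁻¹.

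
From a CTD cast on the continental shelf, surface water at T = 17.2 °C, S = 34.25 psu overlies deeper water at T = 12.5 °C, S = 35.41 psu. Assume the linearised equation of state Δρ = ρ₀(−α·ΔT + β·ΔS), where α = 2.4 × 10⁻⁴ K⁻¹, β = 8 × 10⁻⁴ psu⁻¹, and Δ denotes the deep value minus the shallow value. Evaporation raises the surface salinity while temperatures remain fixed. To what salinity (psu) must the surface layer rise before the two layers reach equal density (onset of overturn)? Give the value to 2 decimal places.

Neutral buoyancy requires −α(T_deep − T_surf) + β(S_deep − S_surf′) = 0.
S_surf′ = S_deep − (α/β)·ΔT = 35.41 − (2.4 × 10⁻⁴/8 × 10⁻⁴)·(-4.7) = 36.8200 psu.
Increase required: 36.8200 − 34.25 = 2.5700 psu.

36.82 psu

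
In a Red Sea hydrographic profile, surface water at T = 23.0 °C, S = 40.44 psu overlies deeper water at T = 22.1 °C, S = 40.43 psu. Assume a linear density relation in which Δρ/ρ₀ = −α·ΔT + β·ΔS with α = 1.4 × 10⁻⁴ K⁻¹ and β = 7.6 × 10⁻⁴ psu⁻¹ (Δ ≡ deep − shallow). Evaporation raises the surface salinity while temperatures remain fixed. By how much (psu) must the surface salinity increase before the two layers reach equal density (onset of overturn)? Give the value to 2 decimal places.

0.16 psu

Neutral buoyancy requires −α(T_deep − T_surf) + β(S_deep − S_surf′) = 0.
S_surf′ = S_deep − (α/β)·ΔT = 40.43 − (1.4 × 10⁻⁴/7.6 × 10⁻⁴)·(-0.9) = 40.5958 psu.
Increase required: 40.5958 − 40.44 = 0.1558 psu.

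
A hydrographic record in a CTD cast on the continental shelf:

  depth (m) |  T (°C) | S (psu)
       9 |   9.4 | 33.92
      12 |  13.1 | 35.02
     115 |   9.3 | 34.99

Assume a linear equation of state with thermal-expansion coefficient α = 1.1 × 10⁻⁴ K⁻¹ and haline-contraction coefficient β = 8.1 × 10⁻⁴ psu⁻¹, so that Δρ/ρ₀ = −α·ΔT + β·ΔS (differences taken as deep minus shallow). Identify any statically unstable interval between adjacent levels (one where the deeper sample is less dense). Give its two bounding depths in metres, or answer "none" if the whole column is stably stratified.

none

Evaluate Δρ/ρ₀ = −αΔT + βΔS across each adjacent pair:
  9–12 m: −αΔT+βΔS = −(1.1 × 10⁻⁴)(+3.7)+(8.1 × 10⁻⁴)(+1.10) = 4.8 × 10⁻⁴ → stable
  12–115 m: −αΔT+βΔS = −(1.1 × 10⁻⁴)(-3.8)+(8.1 × 10⁻⁴)(-0.03) = 3.9 × 10⁻⁴ → stable
Every interval has Δρ > 0: the column is stably stratified throughout.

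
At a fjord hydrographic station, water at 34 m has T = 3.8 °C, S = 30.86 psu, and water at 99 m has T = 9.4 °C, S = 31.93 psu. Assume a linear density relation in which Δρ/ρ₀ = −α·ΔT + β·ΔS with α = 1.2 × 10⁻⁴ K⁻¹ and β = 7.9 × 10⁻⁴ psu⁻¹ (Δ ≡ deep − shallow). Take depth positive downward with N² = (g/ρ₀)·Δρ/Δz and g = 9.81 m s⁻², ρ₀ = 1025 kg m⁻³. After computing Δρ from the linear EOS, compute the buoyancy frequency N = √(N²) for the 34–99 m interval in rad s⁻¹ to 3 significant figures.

5.11 × 10⁻³ rad s⁻¹

ΔT = +5.6 K, ΔS = +1.07 psu (deep − shallow).
Δρ/ρ₀ = −αΔT + βΔS = -6.72 × 10⁻⁴ + 8.453 × 10⁻⁴ = 1.733 × 10⁻⁴, so Δρ ≈ 0.1776 kg m⁻³.
N² = (g/ρ₀)·Δρ/Δz = g·(Δρ/ρ₀)/Δz = 9.81 × 1.733 × 10⁻⁴ / 65 = 2.6155 × 10⁻⁵ s⁻².
N = √(2.6155 × 10⁻⁵) = 5.1142 × 10⁻³ rad s⁻¹ ≈ 5.11 × 10⁻³ rad s⁻¹.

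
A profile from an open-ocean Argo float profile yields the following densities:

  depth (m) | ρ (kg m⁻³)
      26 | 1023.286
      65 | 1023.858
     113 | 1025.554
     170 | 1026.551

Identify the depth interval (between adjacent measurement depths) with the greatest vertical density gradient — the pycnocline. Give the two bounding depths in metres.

Compute the density gradient over each adjacent pair:
  26–65 m: Δρ/Δz = 0.572/39 = 0.015 kg m⁻⁴
  65–113 m: Δρ/Δz = 1.696/48 = 0.035 kg m⁻⁴
  113–170 m: Δρ/Δz = 0.997/57 = 0.017 kg m⁻⁴
The largest gradient is in the 65–113 m interval — the pycnocline.

65–113 m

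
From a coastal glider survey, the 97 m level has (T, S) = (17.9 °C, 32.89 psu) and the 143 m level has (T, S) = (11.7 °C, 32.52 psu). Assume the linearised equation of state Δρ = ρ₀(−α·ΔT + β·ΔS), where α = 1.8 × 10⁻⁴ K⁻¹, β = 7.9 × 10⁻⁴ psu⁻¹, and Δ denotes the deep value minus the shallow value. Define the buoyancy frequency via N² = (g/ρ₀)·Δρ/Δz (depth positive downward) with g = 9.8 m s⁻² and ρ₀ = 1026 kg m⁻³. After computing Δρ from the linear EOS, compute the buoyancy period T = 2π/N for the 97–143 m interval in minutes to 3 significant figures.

7.91 min

ΔT = -6.2 K, ΔS = -0.37 psu (deep − shallow).
Δρ/ρ₀ = −αΔT + βΔS = 1.116 × 10⁻³ − 2.923 × 10⁻⁴ = 8.237 × 10⁻⁴, so Δρ ≈ 0.8451 kg m⁻³.
N² = (g/ρ₀)·Δρ/Δz = g·(Δρ/ρ₀)/Δz = 9.8 × 8.237 × 10⁻⁴ / 46 = 1.7548 × 10⁻⁴ s⁻².
N = √(1.7548 × 10⁻⁴) = 0.013247 rad s⁻¹ → T = 2π/N = 474.31 s = 7.9052 min ≈ 7.91 min.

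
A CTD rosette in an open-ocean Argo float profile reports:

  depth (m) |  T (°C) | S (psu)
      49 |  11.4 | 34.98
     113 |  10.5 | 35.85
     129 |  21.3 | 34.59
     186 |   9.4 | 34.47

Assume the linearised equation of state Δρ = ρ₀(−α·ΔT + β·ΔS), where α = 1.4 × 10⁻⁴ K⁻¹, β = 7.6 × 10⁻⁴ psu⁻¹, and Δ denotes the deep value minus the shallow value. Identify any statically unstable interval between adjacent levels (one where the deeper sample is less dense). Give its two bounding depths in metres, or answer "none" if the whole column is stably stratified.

Evaluate Δρ/ρ₀ = −αΔT + βΔS across each adjacent pair:
  49–113 m: −αΔT+βΔS = −(1.4 × 10⁻⁴)(-0.9)+(7.6 × 10⁻⁴)(+0.87) = 7.9 × 10⁻⁴ → stable
  113–129 m: −αΔT+βΔS = −(1.4 × 10⁻⁴)(+10.8)+(7.6 × 10⁻⁴)(-1.26) = -2.5 × 10⁻³ → UNSTABLE
  129–186 m: −αΔT+βΔS = −(1.4 × 10⁻⁴)(-11.9)+(7.6 × 10⁻⁴)(-0.12) = 1.6 × 10⁻³ → stable
The 113–129 m interval has Δρ < 0: lighter water underlies denser water.

113–129 m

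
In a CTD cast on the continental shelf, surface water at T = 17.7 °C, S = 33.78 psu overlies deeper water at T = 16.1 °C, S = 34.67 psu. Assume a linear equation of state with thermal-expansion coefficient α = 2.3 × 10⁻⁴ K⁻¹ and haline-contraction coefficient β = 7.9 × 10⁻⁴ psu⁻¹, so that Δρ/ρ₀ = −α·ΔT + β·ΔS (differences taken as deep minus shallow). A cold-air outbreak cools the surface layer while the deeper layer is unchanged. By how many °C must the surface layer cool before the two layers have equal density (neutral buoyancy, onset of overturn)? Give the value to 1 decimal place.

Neutral buoyancy requires Δρ = 0, i.e. −α(T_deep − T_surf′) + β(S_deep − S_surf) = 0.
T_surf′ = T_deep − (β/α)·ΔS = 16.1 − (7.9 × 10⁻⁴/2.3 × 10⁻⁴)·(+0.89) = 13.043 °C.
Cooling required: 17.7 − (13.043) = 4.657 °C.

4.7 °C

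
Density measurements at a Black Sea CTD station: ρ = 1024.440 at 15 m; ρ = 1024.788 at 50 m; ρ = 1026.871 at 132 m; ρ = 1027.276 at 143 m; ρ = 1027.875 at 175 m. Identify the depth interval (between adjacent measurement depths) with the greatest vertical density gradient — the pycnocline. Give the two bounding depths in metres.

132–143 m

Compute the density gradient over each adjacent pair:
  15–50 m: Δρ/Δz = 0.348/35 = 9.9 × 10⁻³ kg m⁻⁴
  50–132 m: Δρ/Δz = 2.083/82 = 0.025 kg m⁻⁴
  132–143 m: Δρ/Δz = 0.405/11 = 0.037 kg m⁻⁴
  143–175 m: Δρ/Δz = 0.599/32 = 0.019 kg m⁻⁴
The largest gradient is in the 132–143 m interval — the pycnocline.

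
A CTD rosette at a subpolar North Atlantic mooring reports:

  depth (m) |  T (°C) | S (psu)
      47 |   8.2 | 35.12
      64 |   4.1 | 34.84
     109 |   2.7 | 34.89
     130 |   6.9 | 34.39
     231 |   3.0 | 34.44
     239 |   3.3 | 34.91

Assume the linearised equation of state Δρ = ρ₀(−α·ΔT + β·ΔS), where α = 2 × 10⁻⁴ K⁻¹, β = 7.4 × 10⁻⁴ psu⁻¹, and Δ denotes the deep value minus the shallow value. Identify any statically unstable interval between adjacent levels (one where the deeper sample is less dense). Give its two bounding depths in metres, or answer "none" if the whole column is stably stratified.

Evaluate Δρ/ρ₀ = −αΔT + βΔS across each adjacent pair:
  47–64 m: −αΔT+βΔS = −(2 × 10⁻⁴)(-4.1)+(7.4 × 10⁻⁴)(-0.28) = 6.1 × 10⁻⁴ → stable
  64–109 m: −αΔT+βΔS = −(2 × 10⁻⁴)(-1.4)+(7.4 × 10⁻⁴)(+0.05) = 3.2 × 10⁻⁴ → stable
  109–130 m: −αΔT+βΔS = −(2 × 10⁻⁴)(+4.2)+(7.4 × 10⁻⁴)(-0.50) = -1.2 × 10⁻³ → UNSTABLE
  130–231 m: −αΔT+βΔS = −(2 × 10⁻⁴)(-3.9)+(7.4 × 10⁻⁴)(+0.05) = 8.2 × 10⁻⁴ → stable
  231–239 m: −αΔT+βΔS = −(2 × 10⁻⁴)(+0.3)+(7.4 × 10⁻⁴)(+0.47) = 2.9 × 10⁻⁴ → stable
The 109–130 m interval has Δρ < 0: lighter water underlies denser water.

109–130 m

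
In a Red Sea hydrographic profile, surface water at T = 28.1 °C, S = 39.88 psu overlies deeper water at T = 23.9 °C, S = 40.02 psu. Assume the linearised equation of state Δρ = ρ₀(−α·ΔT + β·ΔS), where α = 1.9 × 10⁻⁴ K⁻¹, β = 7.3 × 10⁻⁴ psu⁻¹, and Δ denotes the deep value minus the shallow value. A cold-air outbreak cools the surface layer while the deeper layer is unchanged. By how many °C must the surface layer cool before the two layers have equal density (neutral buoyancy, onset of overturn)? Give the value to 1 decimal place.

Neutral buoyancy requires Δρ = 0, i.e. −α(T_deep − T_surf′) + β(S_deep − S_surf) = 0.
T_surf′ = T_deep − (β/α)·ΔS = 23.9 − (7.3 × 10⁻⁴/1.9 × 10⁻⁴)·(+0.14) = 23.362 °C.
Cooling required: 28.1 − (23.362) = 4.738 °C.

4.7 °C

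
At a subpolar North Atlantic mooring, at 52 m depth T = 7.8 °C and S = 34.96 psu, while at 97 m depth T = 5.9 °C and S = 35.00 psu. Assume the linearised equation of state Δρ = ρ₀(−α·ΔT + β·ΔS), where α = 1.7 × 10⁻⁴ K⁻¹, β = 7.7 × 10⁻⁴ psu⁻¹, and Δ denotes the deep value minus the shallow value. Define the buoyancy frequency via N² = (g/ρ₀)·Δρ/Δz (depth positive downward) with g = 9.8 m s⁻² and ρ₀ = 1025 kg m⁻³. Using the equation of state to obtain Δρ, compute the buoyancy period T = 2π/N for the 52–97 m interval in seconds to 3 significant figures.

ΔT = -1.9 K, ΔS = +0.04 psu (deep − shallow).
Δρ/ρ₀ = −αΔT + βΔS = 3.23 × 10⁻⁴ + 3.08 × 10⁻⁵ = 3.538 × 10⁻⁴, so Δρ ≈ 0.3626 kg m⁻³.
N² = (g/ρ₀)·Δρ/Δz = g·(Δρ/ρ₀)/Δz = 9.8 × 3.538 × 10⁻⁴ / 45 = 7.7050 × 10⁻⁵ s⁻².
N = √(7.7050 × 10⁻⁵) = 8.7778 × 10⁻³ rad s⁻¹ → T = 2π/N = 715.80 s ≈ 716 s.

716 s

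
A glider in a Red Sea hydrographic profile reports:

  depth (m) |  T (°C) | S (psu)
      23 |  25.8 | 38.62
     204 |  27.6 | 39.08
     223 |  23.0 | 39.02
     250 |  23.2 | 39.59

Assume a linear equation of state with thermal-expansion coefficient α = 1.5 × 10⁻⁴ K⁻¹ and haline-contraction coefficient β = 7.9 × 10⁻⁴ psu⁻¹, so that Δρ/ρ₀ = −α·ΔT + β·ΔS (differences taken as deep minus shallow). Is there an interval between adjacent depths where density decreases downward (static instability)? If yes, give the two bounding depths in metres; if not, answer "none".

Evaluate Δρ/ρ₀ = −αΔT + βΔS across each adjacent pair:
  23–204 m: −αΔT+βΔS = −(1.5 × 10⁻⁴)(+1.8)+(7.9 × 10⁻⁴)(+0.46) = 9.3 × 10⁻⁵ → stable
  204–223 m: −αΔT+βΔS = −(1.5 × 10⁻⁴)(-4.6)+(7.9 × 10⁻⁴)(-0.06) = 6.4 × 10⁻⁴ → stable
  223–250 m: −αΔT+βΔS = −(1.5 × 10⁻⁴)(+0.2)+(7.9 × 10⁻⁴)(+0.57) = 4.2 × 10⁻⁴ → stable
Every interval has Δρ > 0: the column is stably stratified throughout.

none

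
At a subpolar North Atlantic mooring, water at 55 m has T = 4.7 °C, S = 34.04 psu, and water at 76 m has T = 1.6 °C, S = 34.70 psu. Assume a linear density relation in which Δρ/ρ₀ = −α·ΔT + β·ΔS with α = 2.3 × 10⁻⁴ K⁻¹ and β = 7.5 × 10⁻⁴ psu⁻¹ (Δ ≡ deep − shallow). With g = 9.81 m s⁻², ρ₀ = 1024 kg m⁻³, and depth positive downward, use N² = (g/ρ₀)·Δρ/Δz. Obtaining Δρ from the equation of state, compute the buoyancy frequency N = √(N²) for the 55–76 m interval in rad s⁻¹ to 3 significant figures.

ΔT = -3.1 K, ΔS = +0.66 psu (deep − shallow).
Δρ/ρ₀ = −αΔT + βΔS = 7.13 × 10⁻⁴ + 4.95 × 10⁻⁴ = 1.208 × 10⁻³, so Δρ ≈ 1.237 kg m⁻³.
N² = (g/ρ₀)·Δρ/Δz = g·(Δρ/ρ₀)/Δz = 9.81 × 1.208 × 10⁻³ / 21 = 5.6431 × 10⁻⁴ s⁻².
N = √(5.6431 × 10⁻⁴) = 0.023755 rad s⁻¹ ≈ 0.0238 rad s⁻¹.

0.0238 rad s⁻¹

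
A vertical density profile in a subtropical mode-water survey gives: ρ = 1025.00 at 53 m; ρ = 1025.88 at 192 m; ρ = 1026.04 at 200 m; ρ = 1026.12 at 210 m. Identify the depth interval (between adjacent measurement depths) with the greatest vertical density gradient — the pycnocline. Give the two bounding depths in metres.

Compute the density gradient over each adjacent pair:
  53–192 m: Δρ/Δz = 0.88/139 = 6.3 × 10⁻³ kg m⁻⁴
  192–200 m: Δρ/Δz = 0.16/8 = 0.020 kg m⁻⁴
  200–210 m: Δρ/Δz = 0.08/10 = 8.0 × 10⁻³ kg m⁻⁴
The largest gradient is in the 192–200 m interval — the pycnocline.

192–200 m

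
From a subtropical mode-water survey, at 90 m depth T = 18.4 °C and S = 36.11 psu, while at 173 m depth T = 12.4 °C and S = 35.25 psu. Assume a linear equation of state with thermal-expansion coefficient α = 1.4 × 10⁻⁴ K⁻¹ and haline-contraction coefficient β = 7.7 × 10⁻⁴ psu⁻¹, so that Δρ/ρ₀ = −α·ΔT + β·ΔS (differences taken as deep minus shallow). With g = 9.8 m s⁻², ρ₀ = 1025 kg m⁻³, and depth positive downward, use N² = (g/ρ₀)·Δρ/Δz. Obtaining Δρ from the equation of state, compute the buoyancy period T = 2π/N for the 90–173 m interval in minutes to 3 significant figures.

ΔT = -6.0 K, ΔS = -0.86 psu (deep − shallow).
Δρ/ρ₀ = −αΔT + βΔS = 8.40 × 10⁻⁴ − 6.622 × 10⁻⁴ = 1.778 × 10⁻⁴, so Δρ ≈ 0.1822 kg m⁻³.
N² = (g/ρ₀)·Δρ/Δz = g·(Δρ/ρ₀)/Δz = 9.8 × 1.778 × 10⁻⁴ / 83 = 2.0993 × 10⁻⁵ s⁻².
N = √(2.0993 × 10⁻⁵) = 4.5818 × 10⁻³ rad s⁻¹ → T = 2π/N = 1.3713 × 10³ s = 22.855 min ≈ 22.9 min.

22.9 min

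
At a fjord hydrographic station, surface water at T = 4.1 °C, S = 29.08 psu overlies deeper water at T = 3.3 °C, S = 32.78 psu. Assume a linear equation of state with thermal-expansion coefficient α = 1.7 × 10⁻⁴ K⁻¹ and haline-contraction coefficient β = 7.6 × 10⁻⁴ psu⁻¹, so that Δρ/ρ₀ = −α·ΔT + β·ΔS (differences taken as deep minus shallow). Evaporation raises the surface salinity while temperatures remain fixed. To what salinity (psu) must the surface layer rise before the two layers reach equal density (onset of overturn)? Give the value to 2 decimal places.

Neutral buoyancy requires −α(T_deep − T_surf) + β(S_deep − S_surf′) = 0.
S_surf′ = S_deep − (α/β)·ΔT = 32.78 − (1.7 × 10⁻⁴/7.6 × 10⁻⁴)·(-0.8) = 32.9589 psu.
Increase required: 32.9589 − 29.08 = 3.8789 psu.

32.96 psu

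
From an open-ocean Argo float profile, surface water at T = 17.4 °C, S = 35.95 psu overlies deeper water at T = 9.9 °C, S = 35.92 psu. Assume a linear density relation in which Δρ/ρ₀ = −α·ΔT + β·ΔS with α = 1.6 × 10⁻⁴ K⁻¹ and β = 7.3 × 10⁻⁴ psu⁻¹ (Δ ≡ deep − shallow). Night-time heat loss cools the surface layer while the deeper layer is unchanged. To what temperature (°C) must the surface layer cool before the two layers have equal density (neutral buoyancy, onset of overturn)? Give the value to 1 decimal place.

Neutral buoyancy requires Δρ = 0, i.e. −α(T_deep − T_surf′) + β(S_deep − S_surf) = 0.
T_surf′ = T_deep − (β/α)·ΔS = 9.9 − (7.3 × 10⁻⁴/1.6 × 10⁻⁴)·(-0.03) = 10.037 °C.
Cooling required: 17.4 − (10.037) = 7.363 °C.

10.0 °C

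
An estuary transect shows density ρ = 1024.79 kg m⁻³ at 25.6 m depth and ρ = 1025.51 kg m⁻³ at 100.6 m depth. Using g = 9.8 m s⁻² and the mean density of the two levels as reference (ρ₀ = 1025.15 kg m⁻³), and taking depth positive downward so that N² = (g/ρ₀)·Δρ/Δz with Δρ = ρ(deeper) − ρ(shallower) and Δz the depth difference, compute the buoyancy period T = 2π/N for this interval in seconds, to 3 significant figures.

656 s

Δρ = 1025.51 − 1024.79 = 0.72 kg m⁻³ over Δz = 100.6 − 25.6 = 75 m.
N² = (9.8/1025.15) × (0.72/75) = 9.1772 × 10⁻⁵ s⁻².
N = √(9.1772 × 10⁻⁵) = 9.5798 × 10⁻³ rad s⁻¹, so T = 2π/N = 655.88 s ≈ 656 s.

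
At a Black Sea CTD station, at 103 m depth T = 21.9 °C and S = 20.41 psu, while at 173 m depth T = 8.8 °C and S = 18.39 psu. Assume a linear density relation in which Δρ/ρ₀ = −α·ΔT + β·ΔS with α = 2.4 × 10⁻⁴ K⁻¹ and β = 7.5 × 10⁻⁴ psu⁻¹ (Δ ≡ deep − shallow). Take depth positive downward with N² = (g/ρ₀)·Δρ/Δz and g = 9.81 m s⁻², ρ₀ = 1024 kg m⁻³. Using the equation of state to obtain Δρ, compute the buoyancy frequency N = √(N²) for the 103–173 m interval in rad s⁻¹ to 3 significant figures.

0.0151 rad s⁻¹

ΔT = -13.1 K, ΔS = -2.02 psu (deep − shallow).
Δρ/ρ₀ = −αΔT + βΔS = 3.144 × 10⁻³ − 1.515 × 10⁻³ = 1.629 × 10⁻³, so Δρ ≈ 1.668 kg m⁻³.
N² = (g/ρ₀)·Δρ/Δz = g·(Δρ/ρ₀)/Δz = 9.81 × 1.629 × 10⁻³ / 70 = 2.2829 × 10⁻⁴ s⁻².
N = √(2.2829 × 10⁻⁴) = 0.015109 rad s⁻¹ ≈ 0.0151 rad s⁻¹.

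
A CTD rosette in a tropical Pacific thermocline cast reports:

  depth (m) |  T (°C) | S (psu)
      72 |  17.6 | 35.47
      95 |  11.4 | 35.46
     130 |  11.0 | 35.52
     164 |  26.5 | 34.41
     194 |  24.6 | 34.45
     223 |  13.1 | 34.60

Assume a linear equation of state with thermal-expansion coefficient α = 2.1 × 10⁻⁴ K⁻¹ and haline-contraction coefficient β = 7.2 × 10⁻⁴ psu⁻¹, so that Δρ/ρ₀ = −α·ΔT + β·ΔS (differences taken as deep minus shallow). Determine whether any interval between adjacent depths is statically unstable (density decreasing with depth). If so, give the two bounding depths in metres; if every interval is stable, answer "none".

130–164 m

Evaluate Δρ/ρ₀ = −αΔT + βΔS across each adjacent pair:
  72–95 m: −αΔT+βΔS = −(2.1 × 10⁻⁴)(-6.2)+(7.2 × 10⁻⁴)(-0.01) = 1.3 × 10⁻³ → stable
  95–130 m: −αΔT+βΔS = −(2.1 × 10⁻⁴)(-0.4)+(7.2 × 10⁻⁴)(+0.06) = 1.3 × 10⁻⁴ → stable
  130–164 m: −αΔT+βΔS = −(2.1 × 10⁻⁴)(+15.5)+(7.2 × 10⁻⁴)(-1.11) = -4.1 × 10⁻³ → UNSTABLE
  164–194 m: −αΔT+βΔS = −(2.1 × 10⁻⁴)(-1.9)+(7.2 × 10⁻⁴)(+0.04) = 4.3 × 10⁻⁴ → stable
  194–223 m: −αΔT+βΔS = −(2.1 × 10⁻⁴)(-11.5)+(7.2 × 10⁻⁴)(+0.15) = 2.5 × 10⁻³ → stable
The 130–164 m interval has Δρ < 0: lighter water underlies denser water.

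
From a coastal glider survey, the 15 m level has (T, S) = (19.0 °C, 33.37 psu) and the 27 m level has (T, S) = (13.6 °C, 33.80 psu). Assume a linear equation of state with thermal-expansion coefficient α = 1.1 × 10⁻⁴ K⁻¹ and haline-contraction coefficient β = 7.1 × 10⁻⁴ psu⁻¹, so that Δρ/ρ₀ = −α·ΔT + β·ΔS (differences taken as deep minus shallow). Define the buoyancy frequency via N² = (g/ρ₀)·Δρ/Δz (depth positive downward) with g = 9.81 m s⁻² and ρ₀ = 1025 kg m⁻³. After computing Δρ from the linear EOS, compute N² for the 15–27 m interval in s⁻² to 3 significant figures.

7.35 × 10⁻⁴ s⁻²

ΔT = -5.4 K, ΔS = +0.43 psu (deep − shallow).
Δρ/ρ₀ = −αΔT + βΔS = 5.94 × 10⁻⁴ + 3.053 × 10⁻⁴ = 8.993 × 10⁻⁴, so Δρ ≈ 0.9218 kg m⁻³.
N² = (g/ρ₀)·Δρ/Δz = g·(Δρ/ρ₀)/Δz = 9.81 × 8.993 × 10⁻⁴ / 12 = 7.3518 × 10⁻⁴ s⁻² ≈ 7.35 × 10⁻⁴ s⁻².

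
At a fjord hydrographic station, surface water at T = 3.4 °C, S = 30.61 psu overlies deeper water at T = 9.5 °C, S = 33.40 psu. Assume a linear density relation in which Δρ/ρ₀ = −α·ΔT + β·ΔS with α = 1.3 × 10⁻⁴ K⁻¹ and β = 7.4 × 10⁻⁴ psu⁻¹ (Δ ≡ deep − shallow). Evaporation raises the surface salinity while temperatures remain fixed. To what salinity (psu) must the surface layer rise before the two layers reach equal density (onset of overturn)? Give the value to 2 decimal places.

32.33 psu

Neutral buoyancy requires −α(T_deep − T_surf) + β(S_deep − S_surf′) = 0.
S_surf′ = S_deep − (α/β)·ΔT = 33.40 − (1.3 × 10⁻⁴/7.4 × 10⁻⁴)·(+6.1) = 32.3284 psu.
Increase required: 32.3284 − 30.61 = 1.7184 psu.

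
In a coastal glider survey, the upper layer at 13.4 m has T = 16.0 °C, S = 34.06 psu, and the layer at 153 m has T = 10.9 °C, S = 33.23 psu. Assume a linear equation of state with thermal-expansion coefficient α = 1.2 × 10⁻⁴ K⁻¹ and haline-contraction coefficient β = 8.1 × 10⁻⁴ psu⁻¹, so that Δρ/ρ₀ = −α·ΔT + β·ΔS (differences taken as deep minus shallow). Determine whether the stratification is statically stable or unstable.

unstable

ΔT = 10.9 − 16.0 = -5.1 K and ΔS = 33.23 − 34.06 = -0.83 psu (deep − shallow).
−αΔT = 6.12 × 10⁻⁴; βΔS = -6.723 × 10⁻⁴; sum Δρ/ρ₀ = -6.03 × 10⁻⁵.
Δρ/ρ₀ < 0, so Δρ < 0: deeper water is lighter → statically unstable; the column would overturn.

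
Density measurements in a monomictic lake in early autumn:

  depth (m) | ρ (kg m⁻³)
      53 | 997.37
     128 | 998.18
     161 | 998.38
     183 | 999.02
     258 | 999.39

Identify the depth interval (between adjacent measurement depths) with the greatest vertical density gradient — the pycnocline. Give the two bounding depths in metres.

161–183 m

Compute the density gradient over each adjacent pair:
  53–128 m: Δρ/Δz = 0.81/75 = 0.011 kg m⁻⁴
  128–161 m: Δρ/Δz = 0.20/33 = 6.1 × 10⁻³ kg m⁻⁴
  161–183 m: Δρ/Δz = 0.64/22 = 0.029 kg m⁻⁴
  183–258 m: Δρ/Δz = 0.37/75 = 4.9 × 10⁻³ kg m⁻⁴
The largest gradient is in the 161–183 m interval — the pycnocline.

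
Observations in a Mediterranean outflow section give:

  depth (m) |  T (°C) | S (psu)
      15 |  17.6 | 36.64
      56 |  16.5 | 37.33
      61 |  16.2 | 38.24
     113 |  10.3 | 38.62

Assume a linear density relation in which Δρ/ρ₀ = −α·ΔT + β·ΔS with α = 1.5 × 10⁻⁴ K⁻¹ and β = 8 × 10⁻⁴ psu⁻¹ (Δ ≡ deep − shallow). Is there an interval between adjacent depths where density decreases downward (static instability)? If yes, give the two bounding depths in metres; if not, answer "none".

Evaluate Δρ/ρ₀ = −αΔT + βΔS across each adjacent pair:
  15–56 m: −αΔT+βΔS = −(1.5 × 10⁻⁴)(-1.1)+(8 × 10⁻⁴)(+0.69) = 7.2 × 10⁻⁴ → stable
  56–61 m: −αΔT+βΔS = −(1.5 × 10⁻⁴)(-0.3)+(8 × 10⁻⁴)(+0.91) = 7.7 × 10⁻⁴ → stable
  61–113 m: −αΔT+βΔS = −(1.5 × 10⁻⁴)(-5.9)+(8 × 10⁻⁴)(+0.38) = 1.2 × 10⁻³ → stable
Every interval has Δρ > 0: the column is stably stratified throughout.

none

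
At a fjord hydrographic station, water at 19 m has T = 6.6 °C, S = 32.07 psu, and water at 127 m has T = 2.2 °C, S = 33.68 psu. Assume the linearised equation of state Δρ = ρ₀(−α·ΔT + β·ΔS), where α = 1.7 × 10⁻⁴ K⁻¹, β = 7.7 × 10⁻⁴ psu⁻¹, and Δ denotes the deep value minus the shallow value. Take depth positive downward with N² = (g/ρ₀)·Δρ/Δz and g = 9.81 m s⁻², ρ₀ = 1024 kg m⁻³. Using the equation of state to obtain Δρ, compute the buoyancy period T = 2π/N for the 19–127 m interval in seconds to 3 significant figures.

ΔT = -4.4 K, ΔS = +1.61 psu (deep − shallow).
Δρ/ρ₀ = −αΔT + βΔS = 7.48 × 10⁻⁴ + 1.2397 × 10⁻³ = 1.9877 × 10⁻³, so Δρ ≈ 2.035 kg m⁻³.
N² = (g/ρ₀)·Δρ/Δz = g·(Δρ/ρ₀)/Δz = 9.81 × 1.9877 × 10⁻³ / 108 = 1.8055 × 10⁻⁴ s⁻².
N = √(1.8055 × 10⁻⁴) = 0.013437 rad s⁻¹ → T = 2π/N = 467.60 s ≈ 468 s.

468 s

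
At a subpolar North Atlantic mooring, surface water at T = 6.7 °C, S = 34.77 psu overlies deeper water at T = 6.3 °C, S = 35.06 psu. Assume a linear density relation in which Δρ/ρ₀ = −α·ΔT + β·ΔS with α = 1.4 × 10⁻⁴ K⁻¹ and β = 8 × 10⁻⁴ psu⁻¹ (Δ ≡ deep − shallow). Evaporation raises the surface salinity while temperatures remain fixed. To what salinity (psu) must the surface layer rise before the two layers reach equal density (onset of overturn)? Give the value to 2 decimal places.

35.13 psu

Neutral buoyancy requires −α(T_deep − T_surf) + β(S_deep − S_surf′) = 0.
S_surf′ = S_deep − (α/β)·ΔT = 35.06 − (1.4 × 10⁻⁴/8 × 10⁻⁴)·(-0.4) = 35.1300 psu.
Increase required: 35.1300 − 34.77 = 0.3600 psu.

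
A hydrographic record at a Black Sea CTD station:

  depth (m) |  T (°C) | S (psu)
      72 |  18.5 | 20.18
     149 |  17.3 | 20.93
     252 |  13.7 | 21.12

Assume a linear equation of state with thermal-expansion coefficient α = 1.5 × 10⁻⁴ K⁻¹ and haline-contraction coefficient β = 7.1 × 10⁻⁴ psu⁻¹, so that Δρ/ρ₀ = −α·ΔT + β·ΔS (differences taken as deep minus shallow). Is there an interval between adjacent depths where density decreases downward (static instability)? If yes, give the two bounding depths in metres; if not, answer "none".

none

Evaluate Δρ/ρ₀ = −αΔT + βΔS across each adjacent pair:
  72–149 m: −αΔT+βΔS = −(1.5 × 10⁻⁴)(-1.2)+(7.1 × 10⁻⁴)(+0.75) = 7.1 × 10⁻⁴ → stable
  149–252 m: −αΔT+βΔS = −(1.5 × 10⁻⁴)(-3.6)+(7.1 × 10⁻⁴)(+0.19) = 6.7 × 10⁻⁴ → stable
Every interval has Δρ > 0: the column is stably stratified throughout.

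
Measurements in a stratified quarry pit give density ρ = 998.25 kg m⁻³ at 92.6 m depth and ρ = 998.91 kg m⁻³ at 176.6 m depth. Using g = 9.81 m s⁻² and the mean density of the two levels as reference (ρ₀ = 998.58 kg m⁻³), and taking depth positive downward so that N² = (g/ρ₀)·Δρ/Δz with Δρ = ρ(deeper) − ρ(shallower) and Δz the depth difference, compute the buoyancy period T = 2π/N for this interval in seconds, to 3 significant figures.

Δρ = 998.91 − 998.25 = 0.66 kg m⁻³ over Δz = 176.6 − 92.6 = 84 m.
N² = (9.81/998.58) × (0.66/84) = 7.7188 × 10⁻⁵ s⁻².
N = √(7.7188 × 10⁻⁵) = 8.7857 × 10⁻³ rad s⁻¹, so T = 2π/N = 715.16 s ≈ 715 s.
N² > 0, so the interval is statically stable.

715 s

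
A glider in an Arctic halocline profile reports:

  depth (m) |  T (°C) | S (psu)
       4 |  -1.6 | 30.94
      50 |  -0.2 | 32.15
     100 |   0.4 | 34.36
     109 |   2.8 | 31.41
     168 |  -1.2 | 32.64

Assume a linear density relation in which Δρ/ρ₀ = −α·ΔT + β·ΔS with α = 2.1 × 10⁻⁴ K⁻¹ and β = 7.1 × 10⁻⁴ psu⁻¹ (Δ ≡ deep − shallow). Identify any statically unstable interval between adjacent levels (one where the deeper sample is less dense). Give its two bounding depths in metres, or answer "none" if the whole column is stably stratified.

Evaluate Δρ/ρ₀ = −αΔT + βΔS across each adjacent pair:
  4–50 m: −αΔT+βΔS = −(2.1 × 10⁻⁴)(+1.4)+(7.1 × 10⁻⁴)(+1.21) = 5.7 × 10⁻⁴ → stable
  50–100 m: −αΔT+βΔS = −(2.1 × 10⁻⁴)(+0.6)+(7.1 × 10⁻⁴)(+2.21) = 1.4 × 10⁻³ → stable
  100–109 m: −αΔT+βΔS = −(2.1 × 10⁻⁴)(+2.4)+(7.1 × 10⁻⁴)(-2.95) = -2.6 × 10⁻³ → UNSTABLE
  109–168 m: −αΔT+βΔS = −(2.1 × 10⁻⁴)(-4.0)+(7.1 × 10⁻⁴)(+1.23) = 1.7 × 10⁻³ → stable
The 100–109 m interval has Δρ < 0: lighter water underlies denser water.

100–109 m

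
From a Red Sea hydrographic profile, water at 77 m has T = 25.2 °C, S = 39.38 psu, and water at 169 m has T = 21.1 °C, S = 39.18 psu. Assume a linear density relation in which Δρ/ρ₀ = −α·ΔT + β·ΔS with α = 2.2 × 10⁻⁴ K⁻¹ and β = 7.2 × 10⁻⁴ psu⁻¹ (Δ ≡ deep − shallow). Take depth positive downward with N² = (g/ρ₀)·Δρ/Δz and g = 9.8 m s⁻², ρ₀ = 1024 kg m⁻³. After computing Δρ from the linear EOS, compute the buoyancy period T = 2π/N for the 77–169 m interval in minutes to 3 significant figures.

11.7 min

ΔT = -4.1 K, ΔS = -0.20 psu (deep − shallow).
Δρ/ρ₀ = −αΔT + βΔS = 9.02 × 10⁻⁴ − 1.44 × 10⁻⁴ = 7.58 × 10⁻⁴, so Δρ ≈ 0.7762 kg m⁻³.
N² = (g/ρ₀)·Δρ/Δz = g·(Δρ/ρ₀)/Δz = 9.8 × 7.58 × 10⁻⁴ / 92 = 8.0743 × 10⁻⁵ s⁻².
N = √(8.0743 × 10⁻⁵) = 8.9857 × 10⁻³ rad s⁻¹ → T = 2π/N = 699.24 s = 11.654 min ≈ 11.7 min.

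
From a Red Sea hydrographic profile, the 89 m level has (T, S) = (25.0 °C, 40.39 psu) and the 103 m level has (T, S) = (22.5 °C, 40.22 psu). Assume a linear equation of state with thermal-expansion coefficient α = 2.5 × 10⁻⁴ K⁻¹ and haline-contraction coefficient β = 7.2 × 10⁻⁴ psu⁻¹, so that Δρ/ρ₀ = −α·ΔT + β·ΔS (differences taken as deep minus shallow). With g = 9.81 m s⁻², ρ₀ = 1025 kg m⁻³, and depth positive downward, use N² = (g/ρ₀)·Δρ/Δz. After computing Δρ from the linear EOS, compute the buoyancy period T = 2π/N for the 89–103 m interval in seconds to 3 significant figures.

335 s

ΔT = -2.5 K, ΔS = -0.17 psu (deep − shallow).
Δρ/ρ₀ = −αΔT + βΔS = 6.25 × 10⁻⁴ − 1.224 × 10⁻⁴ = 5.026 × 10⁻⁴, so Δρ ≈ 0.5152 kg m⁻³.
N² = (g/ρ₀)·Δρ/Δz = g·(Δρ/ρ₀)/Δz = 9.81 × 5.026 × 10⁻⁴ / 14 = 3.5218 × 10⁻⁴ s⁻².
N = √(3.5218 × 10⁻⁴) = 0.018766 rad s⁻¹ → T = 2π/N = 334.82 s ≈ 335 s.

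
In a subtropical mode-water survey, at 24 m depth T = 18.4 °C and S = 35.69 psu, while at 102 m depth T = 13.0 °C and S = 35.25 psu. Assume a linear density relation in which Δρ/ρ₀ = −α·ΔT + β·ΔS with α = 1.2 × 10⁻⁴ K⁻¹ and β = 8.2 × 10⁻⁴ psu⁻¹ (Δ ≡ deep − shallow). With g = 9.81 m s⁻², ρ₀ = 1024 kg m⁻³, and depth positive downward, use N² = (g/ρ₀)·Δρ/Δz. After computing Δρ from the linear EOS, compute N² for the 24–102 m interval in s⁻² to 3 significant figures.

ΔT = -5.4 K, ΔS = -0.44 psu (deep − shallow).
Δρ/ρ₀ = −αΔT + βΔS = 6.48 × 10⁻⁴ − 3.608 × 10⁻⁴ = 2.872 × 10⁻⁴, so Δρ ≈ 0.2941 kg m⁻³.
N² = (g/ρ₀)·Δρ/Δz = g·(Δρ/ρ₀)/Δz = 9.81 × 2.872 × 10⁻⁴ / 78 = 3.6121 × 10⁻⁵ s⁻² ≈ 3.61 × 10⁻⁵ s⁻².

3.61 × 10⁻⁵ s⁻²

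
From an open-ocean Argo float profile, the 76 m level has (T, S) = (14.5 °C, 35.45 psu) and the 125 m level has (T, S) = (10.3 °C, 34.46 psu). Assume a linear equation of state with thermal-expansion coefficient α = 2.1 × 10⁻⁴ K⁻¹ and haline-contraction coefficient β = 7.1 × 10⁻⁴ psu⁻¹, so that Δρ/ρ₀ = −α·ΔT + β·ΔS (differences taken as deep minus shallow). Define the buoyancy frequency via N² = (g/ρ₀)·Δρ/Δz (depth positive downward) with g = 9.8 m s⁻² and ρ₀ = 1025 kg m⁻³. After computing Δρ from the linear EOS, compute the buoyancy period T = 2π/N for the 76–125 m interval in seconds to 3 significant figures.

ΔT = -4.2 K, ΔS = -0.99 psu (deep − shallow).
Δρ/ρ₀ = −αΔT + βΔS = 8.82 × 10⁻⁴ − 7.029 × 10⁻⁴ = 1.791 × 10⁻⁴, so Δρ ≈ 0.1836 kg m⁻³.
N² = (g/ρ₀)·Δρ/Δz = g·(Δρ/ρ₀)/Δz = 9.8 × 1.791 × 10⁻⁴ / 49 = 3.5820 × 10⁻⁵ s⁻².
N = √(3.5820 × 10⁻⁵) = 5.9850 × 10⁻³ rad s⁻¹ → T = 2π/N = 1.0498 × 10³ s ≈ 1.05 × 10³ s.

1.05 × 10³ s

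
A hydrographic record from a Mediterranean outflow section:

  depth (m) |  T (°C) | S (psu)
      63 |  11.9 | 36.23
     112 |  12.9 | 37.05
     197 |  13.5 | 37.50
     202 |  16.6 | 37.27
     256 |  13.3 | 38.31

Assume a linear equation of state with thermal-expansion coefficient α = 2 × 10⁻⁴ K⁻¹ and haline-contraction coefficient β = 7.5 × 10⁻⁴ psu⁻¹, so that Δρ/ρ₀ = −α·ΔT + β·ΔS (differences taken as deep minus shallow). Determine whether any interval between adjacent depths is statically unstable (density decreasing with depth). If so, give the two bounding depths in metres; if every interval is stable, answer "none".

197–202 m

Evaluate Δρ/ρ₀ = −αΔT + βΔS across each adjacent pair:
  63–112 m: −αΔT+βΔS = −(2 × 10⁻⁴)(+1.0)+(7.5 × 10⁻⁴)(+0.82) = 4.2 × 10⁻⁴ → stable
  112–197 m: −αΔT+βΔS = −(2 × 10⁻⁴)(+0.6)+(7.5 × 10⁻⁴)(+0.45) = 2.2 × 10⁻⁴ → stable
  197–202 m: −αΔT+βΔS = −(2 × 10⁻⁴)(+3.1)+(7.5 × 10⁻⁴)(-0.23) = -7.9 × 10⁻⁴ → UNSTABLE
  202–256 m: −αΔT+βΔS = −(2 × 10⁻⁴)(-3.3)+(7.5 × 10⁻⁴)(+1.04) = 1.4 × 10⁻³ → stable
The 197–202 m interval has Δρ < 0: lighter water underlies denser water.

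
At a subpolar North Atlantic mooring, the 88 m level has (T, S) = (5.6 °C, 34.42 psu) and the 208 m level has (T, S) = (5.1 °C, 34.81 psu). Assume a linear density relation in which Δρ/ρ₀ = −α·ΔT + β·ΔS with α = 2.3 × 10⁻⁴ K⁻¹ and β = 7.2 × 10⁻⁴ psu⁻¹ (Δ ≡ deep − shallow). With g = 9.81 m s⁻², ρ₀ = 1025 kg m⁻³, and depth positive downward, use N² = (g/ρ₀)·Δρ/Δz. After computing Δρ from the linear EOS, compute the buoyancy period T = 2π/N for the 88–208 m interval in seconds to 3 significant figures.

ΔT = -0.5 K, ΔS = +0.39 psu (deep − shallow).
Δρ/ρ₀ = −αΔT + βΔS = 1.15 × 10⁻⁴ + 2.808 × 10⁻⁴ = 3.958 × 10⁻⁴, so Δρ ≈ 0.4057 kg m⁻³.
N² = (g/ρ₀)·Δρ/Δz = g·(Δρ/ρ₀)/Δz = 9.81 × 3.958 × 10⁻⁴ / 120 = 3.2357 × 10⁻⁵ s⁻².
N = √(3.2357 × 10⁻⁵) = 5.6883 × 10⁻³ rad s⁻¹ → T = 2π/N = 1.1046 × 10³ s ≈ 1.10 × 10³ s.

1.10 × 10³ s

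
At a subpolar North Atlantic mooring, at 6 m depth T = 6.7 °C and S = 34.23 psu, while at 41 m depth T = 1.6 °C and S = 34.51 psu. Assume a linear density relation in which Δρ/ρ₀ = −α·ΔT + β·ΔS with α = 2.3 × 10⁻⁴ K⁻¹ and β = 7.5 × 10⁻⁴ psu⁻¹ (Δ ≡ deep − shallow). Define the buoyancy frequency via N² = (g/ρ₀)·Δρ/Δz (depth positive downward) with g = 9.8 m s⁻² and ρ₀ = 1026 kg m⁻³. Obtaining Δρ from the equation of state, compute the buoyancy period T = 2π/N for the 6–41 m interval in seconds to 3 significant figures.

ΔT = -5.1 K, ΔS = +0.28 psu (deep − shallow).
Δρ/ρ₀ = −αΔT + βΔS = 1.173 × 10⁻³ + 2.10 × 10⁻⁴ = 1.383 × 10⁻³, so Δρ ≈ 1.419 kg m⁻³.
N² = (g/ρ₀)·Δρ/Δz = g·(Δρ/ρ₀)/Δz = 9.8 × 1.383 × 10⁻³ / 35 = 3.8724 × 10⁻⁴ s⁻².
N = √(3.8724 × 10⁻⁴) = 0.019678 rad s⁻¹ → T = 2π/N = 319.30 s ≈ 319 s.

319 s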